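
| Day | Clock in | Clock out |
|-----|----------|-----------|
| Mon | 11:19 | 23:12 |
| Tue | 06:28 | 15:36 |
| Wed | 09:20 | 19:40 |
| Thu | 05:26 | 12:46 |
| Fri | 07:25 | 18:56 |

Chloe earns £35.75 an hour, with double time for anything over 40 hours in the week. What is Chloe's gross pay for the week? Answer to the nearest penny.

£2159.30

Mon: 11:19–23:12 = 11 h 53 min
Tue: 06:28–15:36 = 9 h 8 min
Wed: 09:20–19:40 = 10 h 20 min
Thu: 05:26–12:46 = 7 h 20 min
Fri: 07:25–18:56 = 11 h 31 min
Total worked: 50 h 12 min = 3012 min.
Regular 40 h 0 min = 2400 min at £35.75/h; overtime 10 h 12 min = 612 min at £71.50/h.
Pay = (2400 × £35.75 + 612 × £71.50) ÷ 60 = £2159.30.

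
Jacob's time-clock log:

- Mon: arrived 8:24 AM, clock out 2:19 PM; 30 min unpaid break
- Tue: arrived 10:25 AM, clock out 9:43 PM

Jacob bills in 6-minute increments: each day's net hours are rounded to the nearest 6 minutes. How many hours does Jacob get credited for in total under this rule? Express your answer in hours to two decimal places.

16.70 hours

Mon: 8:24 AM–2:19 PM = 5 h 55 min − 30 min = 5 h 25 min → rounds to 5 h 24 min
Tue: 10:25 AM–9:43 PM = 11 h 18 min → rounds to 11 h 18 min
Total credited: 16 h 42 min.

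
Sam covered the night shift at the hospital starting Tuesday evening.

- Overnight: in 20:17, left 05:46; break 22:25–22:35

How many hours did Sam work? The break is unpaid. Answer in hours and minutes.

9 h 19 min

Overnight: 20:17 → midnight = 3 h 43 min; midnight → 05:46 = 5 h 46 min; span 9 h 29 min; less 10 min break → 9 h 19 min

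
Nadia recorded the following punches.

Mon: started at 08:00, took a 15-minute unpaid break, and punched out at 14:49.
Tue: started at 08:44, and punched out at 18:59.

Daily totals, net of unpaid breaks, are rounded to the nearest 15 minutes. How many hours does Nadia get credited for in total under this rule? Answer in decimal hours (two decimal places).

16.75 hours

Mon: 08:00–14:49 = 6 h 49 min − 15 min = 6 h 34 min → rounds to 6 h 30 min
Tue: 08:44–18:59 = 10 h 15 min → rounds to 10 h 15 min
Total credited: 16 h 45 min.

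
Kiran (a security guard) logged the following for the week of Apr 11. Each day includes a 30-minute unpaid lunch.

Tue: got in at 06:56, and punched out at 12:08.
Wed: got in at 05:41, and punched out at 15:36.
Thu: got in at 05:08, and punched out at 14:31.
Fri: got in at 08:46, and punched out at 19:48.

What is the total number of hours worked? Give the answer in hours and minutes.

33 h 32 min

Tue: 06:56–12:08 = 5 h 12 min; less 30 min break → 4 h 42 min
Wed: 05:41–15:36 = 9 h 55 min; less 30 min break → 9 h 25 min
Thu: 05:08–14:31 = 9 h 23 min; less 30 min break → 8 h 53 min
Fri: 08:46–19:48 = 11 h 2 min; less 30 min break → 10 h 32 min
Total: 4 h 42 min + 9 h 25 min + 8 h 53 min + 10 h 32 min = 33 h 32 min.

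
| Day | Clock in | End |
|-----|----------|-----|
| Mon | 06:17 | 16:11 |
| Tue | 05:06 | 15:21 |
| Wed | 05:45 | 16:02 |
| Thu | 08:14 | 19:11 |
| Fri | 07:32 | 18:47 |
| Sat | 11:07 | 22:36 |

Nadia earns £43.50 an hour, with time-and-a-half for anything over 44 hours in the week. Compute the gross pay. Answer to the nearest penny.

£3226.61

Mon: 06:17–16:11 = 9 h 54 min
Tue: 05:06–15:21 = 10 h 15 min
Wed: 05:45–16:02 = 10 h 17 min
Thu: 08:14–19:11 = 10 h 57 min
Fri: 07:32–18:47 = 11 h 15 min
Sat: 11:07–22:36 = 11 h 29 min
Total worked: 64 h 7 min = 3847 min.
Regular 44 h 0 min = 2640 min at £43.50/h; overtime 20 h 7 min = 1207 min at £65.25/h.
Pay = (2640 × £43.50 + 1207 × £65.25) ÷ 60 = £3226.61.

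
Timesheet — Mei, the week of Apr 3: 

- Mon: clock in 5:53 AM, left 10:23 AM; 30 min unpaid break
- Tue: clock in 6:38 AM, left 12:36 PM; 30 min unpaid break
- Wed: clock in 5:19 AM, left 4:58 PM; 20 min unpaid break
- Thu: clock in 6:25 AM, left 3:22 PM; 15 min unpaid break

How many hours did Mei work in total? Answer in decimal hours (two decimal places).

Mon: 5:53 AM–10:23 AM = 4 h 30 min; less 30 min break → 4 h 0 min
Tue: 6:38 AM–12:36 PM = 5 h 58 min; less 30 min break → 5 h 28 min
Wed: 5:19 AM–4:58 PM = 11 h 39 min; less 20 min break → 11 h 19 min
Thu: 6:25 AM–3:22 PM = 8 h 57 min; less 15 min break → 8 h 42 min
Total: 4 h 0 min + 5 h 28 min + 11 h 19 min + 8 h 42 min = 29 h 29 min.

29.48 hours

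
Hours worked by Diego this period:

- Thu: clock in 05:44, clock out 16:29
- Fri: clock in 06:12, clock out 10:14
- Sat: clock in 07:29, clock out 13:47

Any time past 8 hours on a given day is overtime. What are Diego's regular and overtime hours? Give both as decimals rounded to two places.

Regular 18.33 hours, overtime 2.75 hours

Thu: 05:44–16:29 = 10 h 45 min
Fri: 06:12–10:14 = 4 h 2 min
Sat: 07:29–13:47 = 6 h 18 min
Thu reg 8 h 0 min / OT 2 h 45 min; Fri reg 4 h 2 min / OT 0 h 0 min; Sat reg 6 h 18 min / OT 0 h 0 min.
Totals: regular 18 h 20 min, overtime 2 h 45 min.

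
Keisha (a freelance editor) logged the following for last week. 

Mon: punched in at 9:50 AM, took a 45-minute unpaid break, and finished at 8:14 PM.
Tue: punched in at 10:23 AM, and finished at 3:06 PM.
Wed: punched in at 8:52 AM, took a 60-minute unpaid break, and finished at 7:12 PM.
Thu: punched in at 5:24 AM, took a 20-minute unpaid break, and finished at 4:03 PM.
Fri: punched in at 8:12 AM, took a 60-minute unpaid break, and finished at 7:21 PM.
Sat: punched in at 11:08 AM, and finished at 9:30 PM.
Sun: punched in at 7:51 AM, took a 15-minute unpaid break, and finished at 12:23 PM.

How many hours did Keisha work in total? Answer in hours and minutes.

Mon: 9:50 AM–8:14 PM = 10 h 24 min; less 45 min break → 9 h 39 min
Tue: 10:23 AM–3:06 PM = 4 h 43 min
Wed: 8:52 AM–7:12 PM = 10 h 20 min; less 60 min break → 9 h 20 min
Thu: 5:24 AM–4:03 PM = 10 h 39 min; less 20 min break → 10 h 19 min
Fri: 8:12 AM–7:21 PM = 11 h 9 min; less 60 min break → 10 h 9 min
Sat: 11:08 AM–9:30 PM = 10 h 22 min
Sun: 7:51 AM–12:23 PM = 4 h 32 min; less 15 min break → 4 h 17 min
Total: 9 h 39 min + 4 h 43 min + 9 h 20 min + 10 h 19 min + 10 h 9 min + 10 h 22 min + 4 h 17 min = 58 h 49 min.

58 h 49 min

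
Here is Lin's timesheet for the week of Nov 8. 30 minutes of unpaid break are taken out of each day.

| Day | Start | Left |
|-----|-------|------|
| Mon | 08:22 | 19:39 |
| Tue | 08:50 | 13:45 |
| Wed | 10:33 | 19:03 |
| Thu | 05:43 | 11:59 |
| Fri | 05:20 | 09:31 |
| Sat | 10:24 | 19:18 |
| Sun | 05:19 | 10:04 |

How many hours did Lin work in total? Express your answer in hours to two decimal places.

45.30 hours

Mon: 08:22–19:39 = 11 h 17 min; less 30 min break → 10 h 47 min
Tue: 08:50–13:45 = 4 h 55 min; less 30 min break → 4 h 25 min
Wed: 10:33–19:03 = 8 h 30 min; less 30 min break → 8 h 0 min
Thu: 05:43–11:59 = 6 h 16 min; less 30 min break → 5 h 46 min
Fri: 05:20–09:31 = 4 h 11 min; less 30 min break → 3 h 41 min
Sat: 10:24–19:18 = 8 h 54 min; less 30 min break → 8 h 24 min
Sun: 05:19–10:04 = 4 h 45 min; less 30 min break → 4 h 15 min
Total: 10 h 47 min + 4 h 25 min + 8 h 0 min + 5 h 46 min + 3 h 41 min + 8 h 24 min + 4 h 15 min = 45 h 18 min.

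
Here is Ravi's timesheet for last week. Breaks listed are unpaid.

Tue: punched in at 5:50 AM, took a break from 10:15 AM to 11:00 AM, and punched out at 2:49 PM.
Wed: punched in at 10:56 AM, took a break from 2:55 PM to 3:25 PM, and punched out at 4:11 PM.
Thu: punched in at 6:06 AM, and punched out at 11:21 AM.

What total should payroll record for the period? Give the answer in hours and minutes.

18 h 14 min

Tue: 5:50 AM–2:49 PM = 8 h 59 min; less 45 min break → 8 h 14 min
Wed: 10:56 AM–4:11 PM = 5 h 15 min; less 30 min break → 4 h 45 min
Thu: 6:06 AM–11:21 AM = 5 h 15 min
Total: 8 h 14 min + 4 h 45 min + 5 h 15 min = 18 h 14 min.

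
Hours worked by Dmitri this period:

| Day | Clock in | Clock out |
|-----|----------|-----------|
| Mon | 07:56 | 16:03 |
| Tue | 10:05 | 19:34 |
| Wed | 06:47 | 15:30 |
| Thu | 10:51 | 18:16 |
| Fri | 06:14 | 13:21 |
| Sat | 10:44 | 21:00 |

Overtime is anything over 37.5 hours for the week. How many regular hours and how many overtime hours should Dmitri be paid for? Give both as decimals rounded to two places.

Mon: 07:56–16:03 = 8 h 7 min
Tue: 10:05–19:34 = 9 h 29 min
Wed: 06:47–15:30 = 8 h 43 min
Thu: 10:51–18:16 = 7 h 25 min
Fri: 06:14–13:21 = 7 h 7 min
Sat: 10:44–21:00 = 10 h 16 min
Total worked: 51 h 7 min = 51.12 h.
Threshold 37.5 h → overtime 13 h 37 min, regular 37 h 30 min.

Regular 37.50 hours, overtime 13.62 hours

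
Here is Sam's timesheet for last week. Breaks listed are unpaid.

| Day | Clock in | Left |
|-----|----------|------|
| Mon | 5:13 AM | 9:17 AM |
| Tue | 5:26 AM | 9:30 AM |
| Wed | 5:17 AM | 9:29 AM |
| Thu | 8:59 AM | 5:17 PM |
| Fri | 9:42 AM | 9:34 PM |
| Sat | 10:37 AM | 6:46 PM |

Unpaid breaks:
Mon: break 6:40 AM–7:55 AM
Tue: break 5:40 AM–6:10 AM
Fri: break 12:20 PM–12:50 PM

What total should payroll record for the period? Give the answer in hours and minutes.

Mon: 5:13 AM–9:17 AM = 4 h 4 min; less 75 min break → 2 h 49 min
Tue: 5:26 AM–9:30 AM = 4 h 4 min; less 30 min break → 3 h 34 min
Wed: 5:17 AM–9:29 AM = 4 h 12 min
Thu: 8:59 AM–5:17 PM = 8 h 18 min
Fri: 9:42 AM–9:34 PM = 11 h 52 min; less 30 min break → 11 h 22 min
Sat: 10:37 AM–6:46 PM = 8 h 9 min
Total: 2 h 49 min + 3 h 34 min + 4 h 12 min + 8 h 18 min + 11 h 22 min + 8 h 9 min = 38 h 24 min.

38 h 24 min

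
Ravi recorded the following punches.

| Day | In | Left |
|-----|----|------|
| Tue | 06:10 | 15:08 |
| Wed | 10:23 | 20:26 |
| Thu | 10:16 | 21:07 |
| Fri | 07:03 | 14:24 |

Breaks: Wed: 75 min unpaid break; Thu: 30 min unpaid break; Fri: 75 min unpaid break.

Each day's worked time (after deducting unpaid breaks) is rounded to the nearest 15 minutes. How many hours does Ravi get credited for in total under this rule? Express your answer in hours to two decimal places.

34.00 hours

Tue: 06:10–15:08 = 8 h 58 min → rounds to 9 h 0 min
Wed: 10:23–20:26 = 10 h 3 min − 75 min = 8 h 48 min → rounds to 8 h 45 min
Thu: 10:16–21:07 = 10 h 51 min − 30 min = 10 h 21 min → rounds to 10 h 15 min
Fri: 07:03–14:24 = 7 h 21 min − 75 min = 6 h 6 min → rounds to 6 h 0 min
Total credited: 34 h 0 min.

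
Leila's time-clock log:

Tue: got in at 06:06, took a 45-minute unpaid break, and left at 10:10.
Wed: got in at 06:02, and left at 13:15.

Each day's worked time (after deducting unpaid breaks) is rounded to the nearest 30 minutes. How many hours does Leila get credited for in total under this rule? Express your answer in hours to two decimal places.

Tue: 06:06–10:10 = 4 h 4 min − 45 min = 3 h 19 min → rounds to 3 h 30 min
Wed: 06:02–13:15 = 7 h 13 min → rounds to 7 h 0 min
Total credited: 10 h 30 min.

10.50 hours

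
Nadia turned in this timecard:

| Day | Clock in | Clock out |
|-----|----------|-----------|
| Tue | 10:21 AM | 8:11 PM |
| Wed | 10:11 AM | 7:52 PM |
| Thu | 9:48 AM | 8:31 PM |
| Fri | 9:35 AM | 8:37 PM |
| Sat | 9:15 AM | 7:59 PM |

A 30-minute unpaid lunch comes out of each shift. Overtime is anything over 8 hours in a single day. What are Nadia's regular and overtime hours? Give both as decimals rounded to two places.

Regular 40.00 hours, overtime 9.50 hours

Tue: 10:21 AM–8:11 PM = 9 h 50 min; less 30 min break → 9 h 20 min
Wed: 10:11 AM–7:52 PM = 9 h 41 min; less 30 min break → 9 h 11 min
Thu: 9:48 AM–8:31 PM = 10 h 43 min; less 30 min break → 10 h 13 min
Fri: 9:35 AM–8:37 PM = 11 h 2 min; less 30 min break → 10 h 32 min
Sat: 9:15 AM–7:59 PM = 10 h 44 min; less 30 min break → 10 h 14 min
Tue reg 8 h 0 min / OT 1 h 20 min; Wed reg 8 h 0 min / OT 1 h 11 min; Thu reg 8 h 0 min / OT 2 h 13 min; Fri reg 8 h 0 min / OT 2 h 32 min; Sat reg 8 h 0 min / OT 2 h 14 min.
Totals: regular 40 h 0 min, overtime 9 h 30 min.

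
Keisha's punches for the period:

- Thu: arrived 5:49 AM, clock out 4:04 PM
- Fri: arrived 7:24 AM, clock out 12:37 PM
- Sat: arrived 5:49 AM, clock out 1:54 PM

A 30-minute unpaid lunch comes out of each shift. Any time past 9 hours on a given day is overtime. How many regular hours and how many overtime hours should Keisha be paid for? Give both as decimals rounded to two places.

Regular 21.30 hours, overtime 0.75 hours

Thu: 5:49 AM–4:04 PM = 10 h 15 min; less 30 min break → 9 h 45 min
Fri: 7:24 AM–12:37 PM = 5 h 13 min; less 30 min break → 4 h 43 min
Sat: 5:49 AM–1:54 PM = 8 h 5 min; less 30 min break → 7 h 35 min
Thu reg 9 h 0 min / OT 0 h 45 min; Fri reg 4 h 43 min / OT 0 h 0 min; Sat reg 7 h 35 min / OT 0 h 0 min.
Totals: regular 21 h 18 min, overtime 0 h 45 min.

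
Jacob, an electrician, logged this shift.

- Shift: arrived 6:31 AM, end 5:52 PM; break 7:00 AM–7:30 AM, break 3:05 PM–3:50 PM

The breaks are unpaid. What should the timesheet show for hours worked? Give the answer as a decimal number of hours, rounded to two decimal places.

Shift: 6:31 AM–5:52 PM = 11 h 21 min; less 75 min break → 10 h 6 min

10.10 hours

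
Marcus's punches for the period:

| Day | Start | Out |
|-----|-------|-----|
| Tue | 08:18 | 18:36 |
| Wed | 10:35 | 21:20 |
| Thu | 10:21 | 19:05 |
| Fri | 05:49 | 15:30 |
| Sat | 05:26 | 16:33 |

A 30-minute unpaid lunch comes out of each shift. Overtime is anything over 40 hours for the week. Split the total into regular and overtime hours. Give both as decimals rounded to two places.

Regular 40.00 hours, overtime 8.08 hours

Tue: 08:18–18:36 = 10 h 18 min; less 30 min break → 9 h 48 min
Wed: 10:35–21:20 = 10 h 45 min; less 30 min break → 10 h 15 min
Thu: 10:21–19:05 = 8 h 44 min; less 30 min break → 8 h 14 min
Fri: 05:49–15:30 = 9 h 41 min; less 30 min break → 9 h 11 min
Sat: 05:26–16:33 = 11 h 7 min; less 30 min break → 10 h 37 min
Total worked: 48 h 5 min = 48.08 h.
Threshold 40 h → overtime 8 h 5 min, regular 40 h 0 min.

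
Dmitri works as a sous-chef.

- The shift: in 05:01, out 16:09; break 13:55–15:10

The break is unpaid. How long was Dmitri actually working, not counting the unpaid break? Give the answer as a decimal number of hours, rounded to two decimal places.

9.88 hours

The shift: 05:01–16:09 = 11 h 8 min; less 75 min break → 9 h 53 min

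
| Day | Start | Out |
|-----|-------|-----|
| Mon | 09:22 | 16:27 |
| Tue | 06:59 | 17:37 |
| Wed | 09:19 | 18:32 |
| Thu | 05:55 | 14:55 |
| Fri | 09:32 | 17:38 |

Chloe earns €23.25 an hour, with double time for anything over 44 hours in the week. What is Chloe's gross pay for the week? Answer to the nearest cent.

€1024.55

Mon: 09:22–16:27 = 7 h 5 min
Tue: 06:59–17:37 = 10 h 38 min
Wed: 09:19–18:32 = 9 h 13 min
Thu: 05:55–14:55 = 9 h 0 min
Fri: 09:32–17:38 = 8 h 6 min
Total worked: 44 h 2 min = 2642 min.
Regular 44 h 0 min = 2640 min at €23.25/h; overtime 0 h 2 min = 2 min at €46.50/h.
Pay = (2640 × €23.25 + 2 × €46.50) ÷ 60 = €1024.55.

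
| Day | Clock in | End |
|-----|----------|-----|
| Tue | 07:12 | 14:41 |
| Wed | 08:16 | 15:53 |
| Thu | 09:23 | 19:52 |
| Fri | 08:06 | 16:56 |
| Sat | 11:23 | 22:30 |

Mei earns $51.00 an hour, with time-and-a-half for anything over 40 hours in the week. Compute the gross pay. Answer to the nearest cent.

$2463.30

Tue: 07:12–14:41 = 7 h 29 min
Wed: 08:16–15:53 = 7 h 37 min
Thu: 09:23–19:52 = 10 h 29 min
Fri: 08:06–16:56 = 8 h 50 min
Sat: 11:23–22:30 = 11 h 7 min
Total worked: 45 h 32 min = 2732 min.
Regular 40 h 0 min = 2400 min at $51.00/h; overtime 5 h 32 min = 332 min at $76.50/h.
Pay = (2400 × $51.00 + 332 × $76.50) ÷ 60 = $2463.30.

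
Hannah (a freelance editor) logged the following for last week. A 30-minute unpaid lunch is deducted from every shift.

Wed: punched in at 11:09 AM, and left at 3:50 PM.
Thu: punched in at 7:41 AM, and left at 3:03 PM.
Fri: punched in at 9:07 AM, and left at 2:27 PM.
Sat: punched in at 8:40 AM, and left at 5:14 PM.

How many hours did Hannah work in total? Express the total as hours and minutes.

23 h 57 min

Wed: 11:09 AM–3:50 PM = 4 h 41 min; less 30 min break → 4 h 11 min
Thu: 7:41 AM–3:03 PM = 7 h 22 min; less 30 min break → 6 h 52 min
Fri: 9:07 AM–2:27 PM = 5 h 20 min; less 30 min break → 4 h 50 min
Sat: 8:40 AM–5:14 PM = 8 h 34 min; less 30 min break → 8 h 4 min
Total: 4 h 11 min + 6 h 52 min + 4 h 50 min + 8 h 4 min = 23 h 57 min.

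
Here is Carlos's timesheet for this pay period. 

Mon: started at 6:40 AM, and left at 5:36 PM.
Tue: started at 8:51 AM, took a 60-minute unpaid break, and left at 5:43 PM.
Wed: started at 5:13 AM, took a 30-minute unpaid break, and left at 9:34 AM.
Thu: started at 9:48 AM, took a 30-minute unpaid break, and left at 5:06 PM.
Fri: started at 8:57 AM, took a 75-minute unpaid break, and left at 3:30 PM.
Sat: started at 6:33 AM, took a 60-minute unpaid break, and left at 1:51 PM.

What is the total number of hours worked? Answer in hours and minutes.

41 h 3 min

Mon: 6:40 AM–5:36 PM = 10 h 56 min
Tue: 8:51 AM–5:43 PM = 8 h 52 min; less 60 min break → 7 h 52 min
Wed: 5:13 AM–9:34 AM = 4 h 21 min; less 30 min break → 3 h 51 min
Thu: 9:48 AM–5:06 PM = 7 h 18 min; less 30 min break → 6 h 48 min
Fri: 8:57 AM–3:30 PM = 6 h 33 min; less 75 min break → 5 h 18 min
Sat: 6:33 AM–1:51 PM = 7 h 18 min; less 60 min break → 6 h 18 min
Total: 10 h 56 min + 7 h 52 min + 3 h 51 min + 6 h 48 min + 5 h 18 min + 6 h 18 min = 41 h 3 min.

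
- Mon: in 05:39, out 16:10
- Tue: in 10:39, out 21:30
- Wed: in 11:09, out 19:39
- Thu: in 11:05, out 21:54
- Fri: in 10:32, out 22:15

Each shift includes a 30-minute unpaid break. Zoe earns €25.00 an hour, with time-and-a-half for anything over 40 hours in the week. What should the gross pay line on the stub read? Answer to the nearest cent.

Mon: 05:39–16:10 = 10 h 31 min; less 30 min break → 10 h 1 min
Tue: 10:39–21:30 = 10 h 51 min; less 30 min break → 10 h 21 min
Wed: 11:09–19:39 = 8 h 30 min; less 30 min break → 8 h 0 min
Thu: 11:05–21:54 = 10 h 49 min; less 30 min break → 10 h 19 min
Fri: 10:32–22:15 = 11 h 43 min; less 30 min break → 11 h 13 min
Total worked: 49 h 54 min = 2994 min.
Regular 40 h 0 min = 2400 min at €25.00/h; overtime 9 h 54 min = 594 min at €37.50/h.
Pay = (2400 × €25.00 + 594 × €37.50) ÷ 60 = €1371.25.

€1371.25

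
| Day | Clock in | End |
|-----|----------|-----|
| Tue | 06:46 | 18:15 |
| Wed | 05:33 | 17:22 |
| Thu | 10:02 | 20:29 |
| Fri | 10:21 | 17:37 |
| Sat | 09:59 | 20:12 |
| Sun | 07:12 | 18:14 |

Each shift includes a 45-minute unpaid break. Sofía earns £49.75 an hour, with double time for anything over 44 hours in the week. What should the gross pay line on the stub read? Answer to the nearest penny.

£3558.78

Tue: 06:46–18:15 = 11 h 29 min; less 45 min break → 10 h 44 min
Wed: 05:33–17:22 = 11 h 49 min; less 45 min break → 11 h 4 min
Thu: 10:02–20:29 = 10 h 27 min; less 45 min break → 9 h 42 min
Fri: 10:21–17:37 = 7 h 16 min; less 45 min break → 6 h 31 min
Sat: 09:59–20:12 = 10 h 13 min; less 45 min break → 9 h 28 min
Sun: 07:12–18:14 = 11 h 2 min; less 45 min break → 10 h 17 min
Total worked: 57 h 46 min = 3466 min.
Regular 44 h 0 min = 2640 min at £49.75/h; overtime 13 h 46 min = 826 min at £99.50/h.
Pay = (2640 × £49.75 + 826 × £99.50) ÷ 60 = £3558.78.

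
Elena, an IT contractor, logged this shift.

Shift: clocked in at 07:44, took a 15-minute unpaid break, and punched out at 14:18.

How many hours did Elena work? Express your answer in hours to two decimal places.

Shift: 07:44–14:18 = 6 h 34 min; less 15 min break → 6 h 19 min

6.32 hours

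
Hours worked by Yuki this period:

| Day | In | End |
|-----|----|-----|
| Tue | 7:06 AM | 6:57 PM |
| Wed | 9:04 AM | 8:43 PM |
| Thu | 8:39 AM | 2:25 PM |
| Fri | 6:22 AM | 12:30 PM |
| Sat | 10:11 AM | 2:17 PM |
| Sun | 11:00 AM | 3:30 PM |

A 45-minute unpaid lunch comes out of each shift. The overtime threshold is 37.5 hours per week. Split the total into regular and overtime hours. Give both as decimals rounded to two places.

Regular 37.50 hours, overtime 2.00 hours

Tue: 7:06 AM–6:57 PM = 11 h 51 min; less 45 min break → 11 h 6 min
Wed: 9:04 AM–8:43 PM = 11 h 39 min; less 45 min break → 10 h 54 min
Thu: 8:39 AM–2:25 PM = 5 h 46 min; less 45 min break → 5 h 1 min
Fri: 6:22 AM–12:30 PM = 6 h 8 min; less 45 min break → 5 h 23 min
Sat: 10:11 AM–2:17 PM = 4 h 6 min; less 45 min break → 3 h 21 min
Sun: 11:00 AM–3:30 PM = 4 h 30 min; less 45 min break → 3 h 45 min
Total worked: 39 h 30 min = 39.50 h.
Threshold 37.5 h → overtime 2 h 0 min, regular 37 h 30 min.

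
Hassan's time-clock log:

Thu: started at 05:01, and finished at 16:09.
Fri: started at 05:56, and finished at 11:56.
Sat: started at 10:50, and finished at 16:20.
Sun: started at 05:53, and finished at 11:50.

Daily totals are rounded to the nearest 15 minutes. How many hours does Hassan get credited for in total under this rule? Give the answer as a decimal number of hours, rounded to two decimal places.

28.75 hours

Thu: 05:01–16:09 = 11 h 8 min → rounds to 11 h 15 min
Fri: 05:56–11:56 = 6 h 0 min → rounds to 6 h 0 min
Sat: 10:50–16:20 = 5 h 30 min → rounds to 5 h 30 min
Sun: 05:53–11:50 = 5 h 57 min → rounds to 6 h 0 min
Total credited: 28 h 45 min.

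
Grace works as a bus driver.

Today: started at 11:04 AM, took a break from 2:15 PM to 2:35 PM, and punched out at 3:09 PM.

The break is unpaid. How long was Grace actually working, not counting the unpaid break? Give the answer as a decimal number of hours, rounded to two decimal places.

Today: 11:04 AM–3:09 PM = 4 h 5 min; less 20 min break → 3 h 45 min

3.75 hours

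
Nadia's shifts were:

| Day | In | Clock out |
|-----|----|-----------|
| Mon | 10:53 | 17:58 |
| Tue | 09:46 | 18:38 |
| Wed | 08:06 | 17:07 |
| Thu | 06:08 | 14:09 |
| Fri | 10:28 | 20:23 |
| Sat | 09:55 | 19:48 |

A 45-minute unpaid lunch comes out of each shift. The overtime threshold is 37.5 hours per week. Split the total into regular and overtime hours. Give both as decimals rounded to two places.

Mon: 10:53–17:58 = 7 h 5 min; less 45 min break → 6 h 20 min
Tue: 09:46–18:38 = 8 h 52 min; less 45 min break → 8 h 7 min
Wed: 08:06–17:07 = 9 h 1 min; less 45 min break → 8 h 16 min
Thu: 06:08–14:09 = 8 h 1 min; less 45 min break → 7 h 16 min
Fri: 10:28–20:23 = 9 h 55 min; less 45 min break → 9 h 10 min
Sat: 09:55–19:48 = 9 h 53 min; less 45 min break → 9 h 8 min
Total worked: 48 h 17 min = 48.28 h.
Threshold 37.5 h → overtime 10 h 47 min, regular 37 h 30 min.

Regular 37.50 hours, overtime 10.78 hours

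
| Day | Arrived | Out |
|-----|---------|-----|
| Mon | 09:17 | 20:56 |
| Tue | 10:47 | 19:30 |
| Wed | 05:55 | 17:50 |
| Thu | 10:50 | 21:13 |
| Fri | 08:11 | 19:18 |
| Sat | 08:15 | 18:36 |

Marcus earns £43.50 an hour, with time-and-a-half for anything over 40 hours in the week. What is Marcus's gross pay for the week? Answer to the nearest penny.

£3314.70

Mon: 09:17–20:56 = 11 h 39 min
Tue: 10:47–19:30 = 8 h 43 min
Wed: 05:55–17:50 = 11 h 55 min
Thu: 10:50–21:13 = 10 h 23 min
Fri: 08:11–19:18 = 11 h 7 min
Sat: 08:15–18:36 = 10 h 21 min
Total worked: 64 h 8 min = 3848 min.
Regular 40 h 0 min = 2400 min at £43.50/h; overtime 24 h 8 min = 1448 min at £65.25/h.
Pay = (2400 × £43.50 + 1448 × £65.25) ÷ 60 = £3314.70.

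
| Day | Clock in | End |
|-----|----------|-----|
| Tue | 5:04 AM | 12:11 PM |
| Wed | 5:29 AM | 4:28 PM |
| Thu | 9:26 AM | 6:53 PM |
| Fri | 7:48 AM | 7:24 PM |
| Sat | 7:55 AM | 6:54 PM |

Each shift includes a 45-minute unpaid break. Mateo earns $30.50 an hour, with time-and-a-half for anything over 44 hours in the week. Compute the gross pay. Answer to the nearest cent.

Tue: 5:04 AM–12:11 PM = 7 h 7 min; less 45 min break → 6 h 22 min
Wed: 5:29 AM–4:28 PM = 10 h 59 min; less 45 min break → 10 h 14 min
Thu: 9:26 AM–6:53 PM = 9 h 27 min; less 45 min break → 8 h 42 min
Fri: 7:48 AM–7:24 PM = 11 h 36 min; less 45 min break → 10 h 51 min
Sat: 7:55 AM–6:54 PM = 10 h 59 min; less 45 min break → 10 h 14 min
Total worked: 46 h 23 min = 2783 min.
Regular 44 h 0 min = 2640 min at $30.50/h; overtime 2 h 23 min = 143 min at $45.75/h.
Pay = (2640 × $30.50 + 143 × $45.75) ÷ 60 = $1451.04.

$1451.04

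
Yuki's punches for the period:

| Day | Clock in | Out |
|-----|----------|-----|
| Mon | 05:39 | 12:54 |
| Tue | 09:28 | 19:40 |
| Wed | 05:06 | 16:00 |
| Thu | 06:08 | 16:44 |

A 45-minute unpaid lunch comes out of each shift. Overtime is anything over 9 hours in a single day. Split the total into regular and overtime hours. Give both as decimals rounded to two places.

Mon: 05:39–12:54 = 7 h 15 min; less 45 min break → 6 h 30 min
Tue: 09:28–19:40 = 10 h 12 min; less 45 min break → 9 h 27 min
Wed: 05:06–16:00 = 10 h 54 min; less 45 min break → 10 h 9 min
Thu: 06:08–16:44 = 10 h 36 min; less 45 min break → 9 h 51 min
Mon reg 6 h 30 min / OT 0 h 0 min; Tue reg 9 h 0 min / OT 0 h 27 min; Wed reg 9 h 0 min / OT 1 h 9 min; Thu reg 9 h 0 min / OT 0 h 51 min.
Totals: regular 33 h 30 min, overtime 2 h 27 min.

Regular 33.50 hours, overtime 2.45 hours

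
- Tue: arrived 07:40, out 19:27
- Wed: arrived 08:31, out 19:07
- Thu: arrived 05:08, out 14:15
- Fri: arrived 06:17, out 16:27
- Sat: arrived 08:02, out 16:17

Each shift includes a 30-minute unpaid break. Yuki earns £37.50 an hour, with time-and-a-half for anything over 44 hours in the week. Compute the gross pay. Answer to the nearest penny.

Tue: 07:40–19:27 = 11 h 47 min; less 30 min break → 11 h 17 min
Wed: 08:31–19:07 = 10 h 36 min; less 30 min break → 10 h 6 min
Thu: 05:08–14:15 = 9 h 7 min; less 30 min break → 8 h 37 min
Fri: 06:17–16:27 = 10 h 10 min; less 30 min break → 9 h 40 min
Sat: 08:02–16:17 = 8 h 15 min; less 30 min break → 7 h 45 min
Total worked: 47 h 25 min = 2845 min.
Regular 44 h 0 min = 2640 min at £37.50/h; overtime 3 h 25 min = 205 min at £56.25/h.
Pay = (2640 × £37.50 + 205 × £56.25) ÷ 60 = £1842.19.

£1842.19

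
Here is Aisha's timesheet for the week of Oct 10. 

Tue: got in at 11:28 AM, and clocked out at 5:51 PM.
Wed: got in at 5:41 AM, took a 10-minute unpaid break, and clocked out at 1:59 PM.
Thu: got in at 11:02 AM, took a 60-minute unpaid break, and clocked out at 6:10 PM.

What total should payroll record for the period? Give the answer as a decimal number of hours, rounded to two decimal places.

20.65 hours

Tue: 11:28 AM–5:51 PM = 6 h 23 min
Wed: 5:41 AM–1:59 PM = 8 h 18 min; less 10 min break → 8 h 8 min
Thu: 11:02 AM–6:10 PM = 7 h 8 min; less 60 min break → 6 h 8 min
Total: 6 h 23 min + 8 h 8 min + 6 h 8 min = 20 h 39 min.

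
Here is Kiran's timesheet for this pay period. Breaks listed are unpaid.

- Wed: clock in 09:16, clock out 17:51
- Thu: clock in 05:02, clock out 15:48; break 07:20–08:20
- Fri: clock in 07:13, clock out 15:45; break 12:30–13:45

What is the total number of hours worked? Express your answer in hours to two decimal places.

Wed: 09:16–17:51 = 8 h 35 min
Thu: 05:02–15:48 = 10 h 46 min; less 60 min break → 9 h 46 min
Fri: 07:13–15:45 = 8 h 32 min; less 75 min break → 7 h 17 min
Total: 8 h 35 min + 9 h 46 min + 7 h 17 min = 25 h 38 min.

25.63 hours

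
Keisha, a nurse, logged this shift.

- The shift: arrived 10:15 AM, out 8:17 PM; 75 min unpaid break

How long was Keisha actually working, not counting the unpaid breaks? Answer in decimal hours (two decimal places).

The shift: 10:15 AM–8:17 PM = 10 h 2 min; less 75 min break → 8 h 47 min

8.78 hours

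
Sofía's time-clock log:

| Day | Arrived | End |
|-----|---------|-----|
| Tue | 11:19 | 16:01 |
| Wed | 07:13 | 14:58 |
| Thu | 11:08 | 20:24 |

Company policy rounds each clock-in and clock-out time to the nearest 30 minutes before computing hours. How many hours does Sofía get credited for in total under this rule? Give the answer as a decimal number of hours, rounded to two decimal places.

Tue: in 11:19→11:30, out 16:01→16:00; 4 h 30 min
Wed: in 07:13→07:00, out 14:58→15:00; 8 h 0 min
Thu: in 11:08→11:00, out 20:24→20:30; 9 h 30 min
Total credited: 22 h 0 min.

22.00 hours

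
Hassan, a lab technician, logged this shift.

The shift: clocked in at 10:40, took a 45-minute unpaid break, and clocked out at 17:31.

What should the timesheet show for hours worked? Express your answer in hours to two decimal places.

The shift: 10:40–17:31 = 6 h 51 min; less 45 min break → 6 h 6 min

6.10 hours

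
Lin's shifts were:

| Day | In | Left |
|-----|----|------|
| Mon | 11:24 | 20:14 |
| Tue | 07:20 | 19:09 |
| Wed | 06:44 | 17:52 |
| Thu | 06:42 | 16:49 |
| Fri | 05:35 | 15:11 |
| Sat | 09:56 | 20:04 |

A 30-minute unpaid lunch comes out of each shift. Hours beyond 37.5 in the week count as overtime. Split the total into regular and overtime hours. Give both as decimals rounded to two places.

Mon: 11:24–20:14 = 8 h 50 min; less 30 min break → 8 h 20 min
Tue: 07:20–19:09 = 11 h 49 min; less 30 min break → 11 h 19 min
Wed: 06:44–17:52 = 11 h 8 min; less 30 min break → 10 h 38 min
Thu: 06:42–16:49 = 10 h 7 min; less 30 min break → 9 h 37 min
Fri: 05:35–15:11 = 9 h 36 min; less 30 min break → 9 h 6 min
Sat: 09:56–20:04 = 10 h 8 min; less 30 min break → 9 h 38 min
Total worked: 58 h 38 min = 58.63 h.
Threshold 37.5 h → overtime 21 h 8 min, regular 37 h 30 min.

Regular 37.50 hours, overtime 21.13 hours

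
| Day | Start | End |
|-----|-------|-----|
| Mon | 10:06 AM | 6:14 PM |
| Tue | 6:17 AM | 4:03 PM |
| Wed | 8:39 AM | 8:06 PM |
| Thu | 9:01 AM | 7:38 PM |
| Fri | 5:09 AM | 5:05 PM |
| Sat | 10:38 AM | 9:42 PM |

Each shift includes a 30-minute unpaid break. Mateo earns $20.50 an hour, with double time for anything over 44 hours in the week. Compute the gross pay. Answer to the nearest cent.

Mon: 10:06 AM–6:14 PM = 8 h 8 min; less 30 min break → 7 h 38 min
Tue: 6:17 AM–4:03 PM = 9 h 46 min; less 30 min break → 9 h 16 min
Wed: 8:39 AM–8:06 PM = 11 h 27 min; less 30 min break → 10 h 57 min
Thu: 9:01 AM–7:38 PM = 10 h 37 min; less 30 min break → 10 h 7 min
Fri: 5:09 AM–5:05 PM = 11 h 56 min; less 30 min break → 11 h 26 min
Sat: 10:38 AM–9:42 PM = 11 h 4 min; less 30 min break → 10 h 34 min
Total worked: 59 h 58 min = 3598 min.
Regular 44 h 0 min = 2640 min at $20.50/h; overtime 15 h 58 min = 958 min at $41.00/h.
Pay = (2640 × $20.50 + 958 × $41.00) ÷ 60 = $1556.63.

$1556.63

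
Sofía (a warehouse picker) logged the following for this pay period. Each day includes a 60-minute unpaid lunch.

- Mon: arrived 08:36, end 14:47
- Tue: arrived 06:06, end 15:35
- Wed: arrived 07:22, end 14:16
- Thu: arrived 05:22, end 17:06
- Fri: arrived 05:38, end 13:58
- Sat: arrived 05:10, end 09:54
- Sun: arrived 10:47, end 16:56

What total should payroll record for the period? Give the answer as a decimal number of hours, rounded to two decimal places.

Mon: 08:36–14:47 = 6 h 11 min; less 60 min break → 5 h 11 min
Tue: 06:06–15:35 = 9 h 29 min; less 60 min break → 8 h 29 min
Wed: 07:22–14:16 = 6 h 54 min; less 60 min break → 5 h 54 min
Thu: 05:22–17:06 = 11 h 44 min; less 60 min break → 10 h 44 min
Fri: 05:38–13:58 = 8 h 20 min; less 60 min break → 7 h 20 min
Sat: 05:10–09:54 = 4 h 44 min; less 60 min break → 3 h 44 min
Sun: 10:47–16:56 = 6 h 9 min; less 60 min break → 5 h 9 min
Total: 5 h 11 min + 8 h 29 min + 5 h 54 min + 10 h 44 min + 7 h 20 min + 3 h 44 min + 5 h 9 min = 46 h 31 min.

46.52 hours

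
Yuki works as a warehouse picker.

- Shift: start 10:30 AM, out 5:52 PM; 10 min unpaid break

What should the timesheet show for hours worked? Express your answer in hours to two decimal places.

7.20 hours

Shift: 10:30 AM–5:52 PM = 7 h 22 min; less 10 min break → 7 h 12 min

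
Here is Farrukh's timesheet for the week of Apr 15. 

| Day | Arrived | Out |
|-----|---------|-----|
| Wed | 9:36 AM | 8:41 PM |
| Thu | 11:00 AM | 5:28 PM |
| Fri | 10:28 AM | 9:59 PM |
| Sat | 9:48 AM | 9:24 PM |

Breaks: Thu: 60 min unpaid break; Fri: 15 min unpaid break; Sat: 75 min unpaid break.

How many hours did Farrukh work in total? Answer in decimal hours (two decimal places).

38.17 hours

Wed: 9:36 AM–8:41 PM = 11 h 5 min
Thu: 11:00 AM–5:28 PM = 6 h 28 min; less 60 min break → 5 h 28 min
Fri: 10:28 AM–9:59 PM = 11 h 31 min; less 15 min break → 11 h 16 min
Sat: 9:48 AM–9:24 PM = 11 h 36 min; less 75 min break → 10 h 21 min
Total: 11 h 5 min + 5 h 28 min + 11 h 16 min + 10 h 21 min = 38 h 10 min.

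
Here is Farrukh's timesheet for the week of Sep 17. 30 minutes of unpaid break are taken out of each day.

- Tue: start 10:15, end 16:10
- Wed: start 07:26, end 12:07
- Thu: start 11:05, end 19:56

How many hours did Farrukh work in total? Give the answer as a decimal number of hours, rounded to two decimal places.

Tue: 10:15–16:10 = 5 h 55 min; less 30 min break → 5 h 25 min
Wed: 07:26–12:07 = 4 h 41 min; less 30 min break → 4 h 11 min
Thu: 11:05–19:56 = 8 h 51 min; less 30 min break → 8 h 21 min
Total: 5 h 25 min + 4 h 11 min + 8 h 21 min = 17 h 57 min.

17.95 hours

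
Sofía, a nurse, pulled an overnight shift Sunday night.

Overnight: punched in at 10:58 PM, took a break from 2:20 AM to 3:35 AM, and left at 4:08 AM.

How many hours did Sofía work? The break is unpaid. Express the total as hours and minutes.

3 h 55 min

Overnight: 10:58 PM → midnight = 1 h 2 min; midnight → 4:08 AM = 4 h 8 min; span 5 h 10 min; less 75 min break → 3 h 55 min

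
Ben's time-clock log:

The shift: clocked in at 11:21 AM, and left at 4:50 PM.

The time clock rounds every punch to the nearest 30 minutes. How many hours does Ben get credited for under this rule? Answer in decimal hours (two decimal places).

5.50 hours

The shift: in 11:21 AM→11:30 AM, out 4:50 PM→5:00 PM; 5 h 30 min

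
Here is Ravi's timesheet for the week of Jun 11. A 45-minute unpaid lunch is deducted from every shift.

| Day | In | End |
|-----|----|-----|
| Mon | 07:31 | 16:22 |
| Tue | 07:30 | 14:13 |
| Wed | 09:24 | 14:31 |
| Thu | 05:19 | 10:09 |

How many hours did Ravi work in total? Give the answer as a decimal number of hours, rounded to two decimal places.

Mon: 07:31–16:22 = 8 h 51 min; less 45 min break → 8 h 6 min
Tue: 07:30–14:13 = 6 h 43 min; less 45 min break → 5 h 58 min
Wed: 09:24–14:31 = 5 h 7 min; less 45 min break → 4 h 22 min
Thu: 05:19–10:09 = 4 h 50 min; less 45 min break → 4 h 5 min
Total: 8 h 6 min + 5 h 58 min + 4 h 22 min + 4 h 5 min = 22 h 31 min.

22.52 hours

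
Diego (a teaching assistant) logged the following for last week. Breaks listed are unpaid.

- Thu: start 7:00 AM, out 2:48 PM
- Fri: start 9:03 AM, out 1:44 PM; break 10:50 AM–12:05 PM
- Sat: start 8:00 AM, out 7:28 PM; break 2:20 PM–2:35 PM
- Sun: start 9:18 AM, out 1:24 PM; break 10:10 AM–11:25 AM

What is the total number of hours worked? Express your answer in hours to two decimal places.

25.30 hours

Thu: 7:00 AM–2:48 PM = 7 h 48 min
Fri: 9:03 AM–1:44 PM = 4 h 41 min; less 75 min break → 3 h 26 min
Sat: 8:00 AM–7:28 PM = 11 h 28 min; less 15 min break → 11 h 13 min
Sun: 9:18 AM–1:24 PM = 4 h 6 min; less 75 min break → 2 h 51 min
Total: 7 h 48 min + 3 h 26 min + 11 h 13 min + 2 h 51 min = 25 h 18 min.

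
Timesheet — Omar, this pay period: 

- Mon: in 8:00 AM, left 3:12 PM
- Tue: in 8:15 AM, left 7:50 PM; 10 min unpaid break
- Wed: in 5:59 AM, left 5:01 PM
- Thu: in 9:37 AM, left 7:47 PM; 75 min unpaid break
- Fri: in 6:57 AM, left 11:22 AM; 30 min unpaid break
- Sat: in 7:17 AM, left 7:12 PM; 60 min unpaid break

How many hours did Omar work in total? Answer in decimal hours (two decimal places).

Mon: 8:00 AM–3:12 PM = 7 h 12 min
Tue: 8:15 AM–7:50 PM = 11 h 35 min; less 10 min break → 11 h 25 min
Wed: 5:59 AM–5:01 PM = 11 h 2 min
Thu: 9:37 AM–7:47 PM = 10 h 10 min; less 75 min break → 8 h 55 min
Fri: 6:57 AM–11:22 AM = 4 h 25 min; less 30 min break → 3 h 55 min
Sat: 7:17 AM–7:12 PM = 11 h 55 min; less 60 min break → 10 h 55 min
Total: 7 h 12 min + 11 h 25 min + 11 h 2 min + 8 h 55 min + 3 h 55 min + 10 h 55 min = 53 h 24 min.

53.40 hours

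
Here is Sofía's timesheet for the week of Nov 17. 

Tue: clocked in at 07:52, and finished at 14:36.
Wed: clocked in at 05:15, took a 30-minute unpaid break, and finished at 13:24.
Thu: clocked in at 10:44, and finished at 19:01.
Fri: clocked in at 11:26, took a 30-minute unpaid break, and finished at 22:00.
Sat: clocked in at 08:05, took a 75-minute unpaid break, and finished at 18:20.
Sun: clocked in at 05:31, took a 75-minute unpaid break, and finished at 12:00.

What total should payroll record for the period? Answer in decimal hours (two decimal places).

Tue: 07:52–14:36 = 6 h 44 min
Wed: 05:15–13:24 = 8 h 9 min; less 30 min break → 7 h 39 min
Thu: 10:44–19:01 = 8 h 17 min
Fri: 11:26–22:00 = 10 h 34 min; less 30 min break → 10 h 4 min
Sat: 08:05–18:20 = 10 h 15 min; less 75 min break → 9 h 0 min
Sun: 05:31–12:00 = 6 h 29 min; less 75 min break → 5 h 14 min
Total: 6 h 44 min + 7 h 39 min + 8 h 17 min + 10 h 4 min + 9 h 0 min + 5 h 14 min = 46 h 58 min.

46.97 hours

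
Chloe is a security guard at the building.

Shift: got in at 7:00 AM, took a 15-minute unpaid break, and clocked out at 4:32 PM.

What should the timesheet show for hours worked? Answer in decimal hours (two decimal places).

9.28 hours

Shift: 7:00 AM–4:32 PM = 9 h 32 min; less 15 min break → 9 h 17 min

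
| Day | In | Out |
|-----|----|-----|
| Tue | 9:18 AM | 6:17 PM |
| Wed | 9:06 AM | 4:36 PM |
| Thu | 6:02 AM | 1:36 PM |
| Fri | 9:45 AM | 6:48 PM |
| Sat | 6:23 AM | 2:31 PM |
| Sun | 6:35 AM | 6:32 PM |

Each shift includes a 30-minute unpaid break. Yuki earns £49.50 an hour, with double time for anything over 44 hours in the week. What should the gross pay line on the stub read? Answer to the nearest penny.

Tue: 9:18 AM–6:17 PM = 8 h 59 min; less 30 min break → 8 h 29 min
Wed: 9:06 AM–4:36 PM = 7 h 30 min; less 30 min break → 7 h 0 min
Thu: 6:02 AM–1:36 PM = 7 h 34 min; less 30 min break → 7 h 4 min
Fri: 9:45 AM–6:48 PM = 9 h 3 min; less 30 min break → 8 h 33 min
Sat: 6:23 AM–2:31 PM = 8 h 8 min; less 30 min break → 7 h 38 min
Sun: 6:35 AM–6:32 PM = 11 h 57 min; less 30 min break → 11 h 27 min
Total worked: 50 h 11 min = 3011 min.
Regular 44 h 0 min = 2640 min at £49.50/h; overtime 6 h 11 min = 371 min at £99.00/h.
Pay = (2640 × £49.50 + 371 × £99.00) ÷ 60 = £2790.15.

£2790.15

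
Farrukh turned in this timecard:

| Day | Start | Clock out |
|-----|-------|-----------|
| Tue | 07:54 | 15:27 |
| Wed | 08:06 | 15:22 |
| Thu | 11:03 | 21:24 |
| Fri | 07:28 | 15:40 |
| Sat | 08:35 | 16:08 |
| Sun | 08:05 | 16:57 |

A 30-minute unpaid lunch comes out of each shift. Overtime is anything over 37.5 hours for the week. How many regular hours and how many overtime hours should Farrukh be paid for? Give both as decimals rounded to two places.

Tue: 07:54–15:27 = 7 h 33 min; less 30 min break → 7 h 3 min
Wed: 08:06–15:22 = 7 h 16 min; less 30 min break → 6 h 46 min
Thu: 11:03–21:24 = 10 h 21 min; less 30 min break → 9 h 51 min
Fri: 07:28–15:40 = 8 h 12 min; less 30 min break → 7 h 42 min
Sat: 08:35–16:08 = 7 h 33 min; less 30 min break → 7 h 3 min
Sun: 08:05–16:57 = 8 h 52 min; less 30 min break → 8 h 22 min
Total worked: 46 h 47 min = 46.78 h.
Threshold 37.5 h → overtime 9 h 17 min, regular 37 h 30 min.

Regular 37.50 hours, overtime 9.28 hours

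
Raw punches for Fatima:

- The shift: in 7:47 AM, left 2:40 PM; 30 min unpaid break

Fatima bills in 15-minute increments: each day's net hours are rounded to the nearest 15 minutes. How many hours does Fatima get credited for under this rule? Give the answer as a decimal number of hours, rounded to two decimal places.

6.50 hours

The shift: 7:47 AM–2:40 PM = 6 h 53 min − 30 min = 6 h 23 min → rounds to 6 h 30 min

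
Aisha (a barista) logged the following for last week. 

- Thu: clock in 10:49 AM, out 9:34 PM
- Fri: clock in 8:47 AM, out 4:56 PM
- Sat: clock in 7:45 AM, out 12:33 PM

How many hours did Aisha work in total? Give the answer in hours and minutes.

Thu: 10:49 AM–9:34 PM = 10 h 45 min
Fri: 8:47 AM–4:56 PM = 8 h 9 min
Sat: 7:45 AM–12:33 PM = 4 h 48 min
Total: 10 h 45 min + 8 h 9 min + 4 h 48 min = 23 h 42 min.

23 h 42 min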